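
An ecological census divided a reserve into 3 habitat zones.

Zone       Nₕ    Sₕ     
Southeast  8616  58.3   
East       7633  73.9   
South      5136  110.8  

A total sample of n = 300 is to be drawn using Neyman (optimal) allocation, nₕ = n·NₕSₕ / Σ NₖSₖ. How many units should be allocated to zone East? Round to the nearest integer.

Σ NₕSₕ = 8616·58.3 + 7633·73.9 + 5136·110.8 = 1635460.3.
Share for East: 564078.7/1635460.3 = 0.34491.
n_East = 300 × 0.34491 = 103.472... → 103.

103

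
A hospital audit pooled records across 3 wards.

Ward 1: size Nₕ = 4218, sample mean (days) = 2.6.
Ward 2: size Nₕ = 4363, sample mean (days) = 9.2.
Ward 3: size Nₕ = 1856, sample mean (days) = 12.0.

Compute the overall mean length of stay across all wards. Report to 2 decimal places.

N = 10437; weights Wₕ = Nₕ/N = (0.4041, 0.4180, 0.1778).
x̄_st = Σ Wₕ·x̄ₕ = 0.4041·2.6 + 0.4180·9.2 + 0.1778·12.0 ≈ 7.0306...
→ 7.03.

7.03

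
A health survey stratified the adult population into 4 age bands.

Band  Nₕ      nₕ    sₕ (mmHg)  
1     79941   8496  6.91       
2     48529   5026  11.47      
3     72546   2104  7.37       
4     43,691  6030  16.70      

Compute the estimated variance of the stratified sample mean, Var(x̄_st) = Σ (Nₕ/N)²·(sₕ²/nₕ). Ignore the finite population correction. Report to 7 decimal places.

0.0053726

N = 244707; Wₕ = Nₕ/N.
band 1: (79941/244707)²·6.91²/8496 = 0.0005997744
band 2: (48529/244707)²·11.47²/5026 = 0.0010294713
band 3: (72546/244707)²·7.37²/2104 = 0.0022689420
band 4: (43691/244707)²·16.70²/6030 = 0.0014743711
Sum = 0.0053725589 → 0.0053726.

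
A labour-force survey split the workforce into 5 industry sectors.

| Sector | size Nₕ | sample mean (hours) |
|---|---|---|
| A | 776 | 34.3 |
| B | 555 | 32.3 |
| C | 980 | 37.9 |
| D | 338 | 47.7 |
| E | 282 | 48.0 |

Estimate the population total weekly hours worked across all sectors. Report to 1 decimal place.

111343.9

Estimate total by summing Nₕ·x̄ₕ over strata.
776·34.3 + 555·32.3 + 980·37.9 + 338·47.7 + 282·48.0 = 26616.8 + 17926.5 + 37142 + 16122.6 + 13536 = 111343.9.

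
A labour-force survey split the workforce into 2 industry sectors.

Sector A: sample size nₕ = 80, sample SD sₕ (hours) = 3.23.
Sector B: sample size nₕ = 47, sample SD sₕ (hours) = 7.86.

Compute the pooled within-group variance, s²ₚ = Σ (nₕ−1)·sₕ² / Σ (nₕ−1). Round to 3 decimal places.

A: (80−1)·3.23² = 79·10.4329 = 824.1991
B: (47−1)·7.86² = 46·61.7796 = 2841.8616
Numerator = 3666.0607; denominator = Σ(nₕ−1) = 125.
s²ₚ = 3666.0607/125 = 29.32849... → 29.328.

29.328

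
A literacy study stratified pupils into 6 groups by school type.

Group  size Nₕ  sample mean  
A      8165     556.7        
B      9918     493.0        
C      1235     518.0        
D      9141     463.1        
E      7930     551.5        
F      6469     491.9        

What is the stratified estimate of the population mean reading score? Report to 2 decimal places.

510.14

x̄_st = (Σ Nₕx̄ₕ) / (Σ Nₕ) = (8165·556.7 + 9918·493.0 + 1235·518.0 + 9141·463.1 + 7930·551.5 + 6469·491.9) / 42858
= 21863452.7 / 42858 = 510.1370... → 510.14.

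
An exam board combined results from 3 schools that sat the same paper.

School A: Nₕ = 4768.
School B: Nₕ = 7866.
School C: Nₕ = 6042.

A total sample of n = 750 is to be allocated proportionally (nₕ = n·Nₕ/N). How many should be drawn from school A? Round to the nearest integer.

191

Share of school A = 4768/18676 = 0.25530.
Allocate 750 × 0.25530 = 191.476... → 191.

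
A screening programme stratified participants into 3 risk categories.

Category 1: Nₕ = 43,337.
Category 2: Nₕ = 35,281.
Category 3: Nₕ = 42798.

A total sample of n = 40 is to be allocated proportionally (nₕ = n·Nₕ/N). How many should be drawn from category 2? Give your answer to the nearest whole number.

12

N = 43337 + 35281 + 42798 = 121416.
n_2 = 40·35281/121416 = 11.623... → 12.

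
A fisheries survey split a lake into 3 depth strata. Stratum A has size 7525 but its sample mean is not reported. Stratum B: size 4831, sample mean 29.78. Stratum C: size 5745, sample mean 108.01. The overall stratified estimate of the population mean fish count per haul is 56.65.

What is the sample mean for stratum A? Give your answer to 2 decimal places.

34.69

Σ Nₕx̄ₕ = N·μ, so 7525·x̄_A = 18101·56.65 − (4831·29.78 + 5745·108.01).
= 1025421.65 − 764384.63 = 261037.02.
x̄_A = 261037.02 / 7525 = 34.6893... → 34.69.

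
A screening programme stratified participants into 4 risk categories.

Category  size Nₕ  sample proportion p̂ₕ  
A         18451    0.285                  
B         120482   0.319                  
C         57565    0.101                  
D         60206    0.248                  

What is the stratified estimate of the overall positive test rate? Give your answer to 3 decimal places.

0.251

Wₕ = Nₕ/N with N = 256704: 0.0719, 0.4693, 0.2242, 0.2345.
p̂_st = 0.0719·0.285 + 0.4693·0.319 + 0.2242·0.101 + 0.2345·0.248 ≈ 0.25102... → 0.251.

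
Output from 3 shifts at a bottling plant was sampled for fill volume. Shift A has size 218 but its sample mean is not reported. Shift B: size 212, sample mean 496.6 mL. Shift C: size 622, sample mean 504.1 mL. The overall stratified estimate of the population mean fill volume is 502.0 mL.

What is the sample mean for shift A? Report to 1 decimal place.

Σ Nₕx̄ₕ = N·μ, so 218·x̄_A = 1052·502.0 − (212·496.6 + 622·504.1).
= 528104 − 418829.4 = 109274.6.
x̄_A = 109274.6 / 218 = 501.260... → 501.3.

501.3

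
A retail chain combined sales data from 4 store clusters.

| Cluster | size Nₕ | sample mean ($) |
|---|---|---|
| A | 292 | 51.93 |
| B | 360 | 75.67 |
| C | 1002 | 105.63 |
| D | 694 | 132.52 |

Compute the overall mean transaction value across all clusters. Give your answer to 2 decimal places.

102.31

x̄_st = (Σ Nₕx̄ₕ) / (Σ Nₕ) = (292·51.93 + 360·75.67 + 1002·105.63 + 694·132.52) / 2348
= 240214.9 / 2348 = 102.3062... → 102.31.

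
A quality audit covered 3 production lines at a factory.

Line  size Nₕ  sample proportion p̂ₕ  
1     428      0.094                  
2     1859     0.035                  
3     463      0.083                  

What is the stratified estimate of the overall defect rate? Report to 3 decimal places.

0.052

Wₕ = Nₕ/N with N = 2750: 0.1556, 0.6760, 0.1684.
p̂_st = 0.1556·0.094 + 0.6760·0.035 + 0.1684·0.083 ≈ 0.05226... → 0.052.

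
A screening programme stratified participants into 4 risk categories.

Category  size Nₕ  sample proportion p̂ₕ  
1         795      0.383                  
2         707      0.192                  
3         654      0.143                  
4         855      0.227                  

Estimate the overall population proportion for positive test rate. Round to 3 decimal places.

N = 795 + 707 + 654 + 855 = 3011.
Overall proportion = Σ (Nₕ/N)·p̂ₕ.
Σ Nₕp̂ₕ = 304.485 + 135.744 + 93.522 + 194.085 = 727.836.
727.836 / 3011 = 0.24173... → 0.242.

0.242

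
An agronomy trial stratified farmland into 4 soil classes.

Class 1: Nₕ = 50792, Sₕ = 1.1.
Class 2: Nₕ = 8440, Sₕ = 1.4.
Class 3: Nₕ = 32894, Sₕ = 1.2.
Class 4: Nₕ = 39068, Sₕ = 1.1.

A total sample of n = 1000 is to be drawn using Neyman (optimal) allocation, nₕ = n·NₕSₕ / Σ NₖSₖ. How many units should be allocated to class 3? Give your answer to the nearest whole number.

Σ NₕSₕ = 50792·1.1 + 8440·1.4 + 32894·1.2 + 39068·1.1 = 150134.8.
Share for 3: 39472.8/150134.8 = 0.26292.
n_3 = 1000 × 0.26292 = 262.916... → 263.

263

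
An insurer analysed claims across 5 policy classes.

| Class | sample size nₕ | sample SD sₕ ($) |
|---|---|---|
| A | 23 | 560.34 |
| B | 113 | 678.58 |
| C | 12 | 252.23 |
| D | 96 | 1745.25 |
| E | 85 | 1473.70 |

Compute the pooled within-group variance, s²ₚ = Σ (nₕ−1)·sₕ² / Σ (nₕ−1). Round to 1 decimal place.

1638799.1

Degrees of freedom: 22 + 112 + 11 + 95 + 84 = 324.
Σ(nₕ−1)sₕ² = 22·313980.9156 + 112·460470.8164 + 11·63619.9729 + 95·3045897.5625 + 84·2171791.69 = 530970901.6794.
s²ₚ = 530970901.6794 / 324 = 1638799.079... → 1638799.1.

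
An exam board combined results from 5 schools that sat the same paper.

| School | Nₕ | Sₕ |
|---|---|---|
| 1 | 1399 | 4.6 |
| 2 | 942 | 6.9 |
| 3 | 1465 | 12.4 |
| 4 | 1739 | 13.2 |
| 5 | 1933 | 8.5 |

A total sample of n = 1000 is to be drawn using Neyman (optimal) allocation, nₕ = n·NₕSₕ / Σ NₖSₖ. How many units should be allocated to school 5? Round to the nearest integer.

233

1: NₕSₕ = 1399·4.6 = 6435.4
2: NₕSₕ = 942·6.9 = 6499.8
3: NₕSₕ = 1465·12.4 = 18166
4: NₕSₕ = 1739·13.2 = 22954.8
5: NₕSₕ = 1933·8.5 = 16430.5
Σ NₕSₕ = 70486.5.
n_5 = 1000·16430.5/70486.5 = 233.101... → 233.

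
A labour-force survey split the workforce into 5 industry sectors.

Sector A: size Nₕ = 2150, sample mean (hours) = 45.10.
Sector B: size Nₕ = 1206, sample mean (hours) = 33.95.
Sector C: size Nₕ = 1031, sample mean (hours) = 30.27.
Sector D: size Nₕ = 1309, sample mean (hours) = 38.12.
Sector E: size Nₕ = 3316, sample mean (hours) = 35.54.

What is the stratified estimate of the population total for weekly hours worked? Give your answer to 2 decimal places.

A: 2150·45.10 = 96965
B: 1206·33.95 = 40943.7
C: 1031·30.27 = 31208.37
D: 1309·38.12 = 49899.08
E: 3316·35.54 = 117850.64
τ̂ = Σ Nₕx̄ₕ = 336866.79.

336866.79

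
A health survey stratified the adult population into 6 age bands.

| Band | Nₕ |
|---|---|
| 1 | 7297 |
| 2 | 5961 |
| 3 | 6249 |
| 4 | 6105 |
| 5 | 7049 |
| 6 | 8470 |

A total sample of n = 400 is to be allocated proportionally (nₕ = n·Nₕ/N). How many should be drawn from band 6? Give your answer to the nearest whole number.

82

Share of band 6 = 8470/41131 = 0.20593.
Allocate 400 × 0.20593 = 82.371... → 82.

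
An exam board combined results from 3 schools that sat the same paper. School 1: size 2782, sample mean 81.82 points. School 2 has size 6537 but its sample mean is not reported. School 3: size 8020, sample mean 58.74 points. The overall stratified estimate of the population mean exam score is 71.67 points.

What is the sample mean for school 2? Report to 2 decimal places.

Σ Nₕx̄ₕ = N·μ, so 6537·x̄_2 = 17339·71.67 − (2782·81.82 + 8020·58.74).
= 1242686.13 − 698718.04 = 543968.09.
x̄_2 = 543968.09 / 6537 = 83.2137... → 83.21.

83.21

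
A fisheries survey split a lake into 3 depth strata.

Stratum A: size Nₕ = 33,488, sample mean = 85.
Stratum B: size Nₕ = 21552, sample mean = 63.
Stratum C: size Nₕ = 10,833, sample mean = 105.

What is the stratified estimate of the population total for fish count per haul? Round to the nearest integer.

Estimate total by summing Nₕ·x̄ₕ over strata.
33488·85 + 21552·63 + 10833·105 = 2846480 + 1357776 + 1137465 = 5341721.

5341721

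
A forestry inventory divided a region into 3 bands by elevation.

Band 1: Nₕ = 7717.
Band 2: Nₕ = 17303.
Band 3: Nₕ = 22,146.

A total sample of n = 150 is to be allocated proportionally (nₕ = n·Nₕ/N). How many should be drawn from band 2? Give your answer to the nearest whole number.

55

N = 7717 + 17303 + 22146 = 47166.
n_2 = 150·17303/47166 = 55.028... → 55.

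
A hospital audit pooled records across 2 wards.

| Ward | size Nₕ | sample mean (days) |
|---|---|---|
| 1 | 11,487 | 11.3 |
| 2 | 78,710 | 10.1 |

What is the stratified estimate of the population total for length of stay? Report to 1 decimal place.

924774.1

Estimate total by summing Nₕ·x̄ₕ over strata.
11487·11.3 + 78710·10.1 = 129803.1 + 794971 = 924774.1.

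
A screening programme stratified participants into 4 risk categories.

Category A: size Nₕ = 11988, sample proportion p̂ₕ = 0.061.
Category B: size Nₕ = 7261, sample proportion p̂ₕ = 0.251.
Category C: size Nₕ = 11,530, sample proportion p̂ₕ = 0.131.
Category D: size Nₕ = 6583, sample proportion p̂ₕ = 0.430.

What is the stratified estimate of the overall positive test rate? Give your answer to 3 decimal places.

0.185

Wₕ = Nₕ/N with N = 37362: 0.3209, 0.1943, 0.3086, 0.1762.
p̂_st = 0.3209·0.061 + 0.1943·0.251 + 0.3086·0.131 + 0.1762·0.430 ≈ 0.18454... → 0.185.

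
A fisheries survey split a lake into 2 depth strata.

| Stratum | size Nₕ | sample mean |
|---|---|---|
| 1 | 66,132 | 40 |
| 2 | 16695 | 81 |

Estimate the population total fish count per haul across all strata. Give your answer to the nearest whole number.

3997575

1: 66132·40 = 2645280
2: 16695·81 = 1352295
τ̂ = Σ Nₕx̄ₕ = 3997575.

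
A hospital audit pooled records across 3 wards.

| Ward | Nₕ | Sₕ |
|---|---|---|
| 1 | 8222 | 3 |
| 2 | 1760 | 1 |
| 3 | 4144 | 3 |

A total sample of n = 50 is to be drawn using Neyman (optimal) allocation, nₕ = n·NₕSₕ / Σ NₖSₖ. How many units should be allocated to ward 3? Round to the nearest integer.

16

1: NₕSₕ = 8222·3 = 24666
2: NₕSₕ = 1760·1 = 1760
3: NₕSₕ = 4144·3 = 12432
Σ NₕSₕ = 38858.
n_3 = 50·12432/38858 = 15.997... → 16.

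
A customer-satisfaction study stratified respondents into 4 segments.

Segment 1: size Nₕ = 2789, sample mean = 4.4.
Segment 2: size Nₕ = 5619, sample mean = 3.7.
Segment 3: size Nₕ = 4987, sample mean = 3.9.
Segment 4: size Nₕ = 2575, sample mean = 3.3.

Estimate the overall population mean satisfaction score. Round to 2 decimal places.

3.82

N = 15970; weights Wₕ = Nₕ/N = (0.1746, 0.3518, 0.3123, 0.1612).
x̄_st = Σ Wₕ·x̄ₕ = 0.1746·4.4 + 0.3518·3.7 + 0.3123·3.9 + 0.1612·3.3 ≈ 3.8202...
→ 3.82.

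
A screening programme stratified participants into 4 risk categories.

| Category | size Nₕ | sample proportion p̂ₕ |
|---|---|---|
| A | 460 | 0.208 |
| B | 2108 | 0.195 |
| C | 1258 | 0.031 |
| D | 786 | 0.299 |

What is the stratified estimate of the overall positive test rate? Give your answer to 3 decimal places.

0.169

N = 460 + 2108 + 1258 + 786 = 4612.
Overall proportion = Σ (Nₕ/N)·p̂ₕ.
Σ Nₕp̂ₕ = 95.68 + 411.06 + 38.998 + 235.014 = 780.752.
780.752 / 4612 = 0.16929... → 0.169.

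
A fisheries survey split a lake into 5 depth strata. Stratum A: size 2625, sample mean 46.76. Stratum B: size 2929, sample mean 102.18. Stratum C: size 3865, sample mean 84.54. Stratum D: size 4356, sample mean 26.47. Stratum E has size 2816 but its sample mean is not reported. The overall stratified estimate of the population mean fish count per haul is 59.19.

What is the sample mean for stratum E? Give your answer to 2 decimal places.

41.88

Σ Nₕx̄ₕ = N·μ, so 2816·x̄_E = 16591·59.19 − (2625·46.76 + 2929·102.18 + 3865·84.54 + 4356·26.47).
= 982021.29 − 864080.64 = 117940.65.
x̄_E = 117940.65 / 2816 = 41.8823... → 41.88.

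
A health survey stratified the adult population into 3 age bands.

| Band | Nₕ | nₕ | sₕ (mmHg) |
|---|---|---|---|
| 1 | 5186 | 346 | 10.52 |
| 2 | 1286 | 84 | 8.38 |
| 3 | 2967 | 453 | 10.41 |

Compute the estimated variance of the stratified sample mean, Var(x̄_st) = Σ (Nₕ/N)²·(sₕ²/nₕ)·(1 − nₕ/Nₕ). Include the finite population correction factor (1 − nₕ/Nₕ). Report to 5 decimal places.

0.12464

N = 9439. Term for each stratum: Wₕ²sₕ²/nₕ·(1−nₕ/Nₕ).
Var(x̄_st) = 0.09011172 + 0.01450448 + 0.02002784 = 0.12464404 → 0.12464.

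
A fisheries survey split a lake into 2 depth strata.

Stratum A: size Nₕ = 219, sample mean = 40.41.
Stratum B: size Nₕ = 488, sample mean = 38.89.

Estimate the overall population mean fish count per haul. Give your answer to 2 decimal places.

x̄_st = (Σ Nₕx̄ₕ) / (Σ Nₕ) = (219·40.41 + 488·38.89) / 707
= 27828.11 / 707 = 39.3608... → 39.36.

39.36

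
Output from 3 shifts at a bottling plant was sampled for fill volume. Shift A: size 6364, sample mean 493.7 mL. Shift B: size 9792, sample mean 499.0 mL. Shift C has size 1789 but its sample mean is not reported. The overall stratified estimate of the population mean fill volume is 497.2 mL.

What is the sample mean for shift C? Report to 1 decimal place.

499.8

Σ Nₕx̄ₕ = N·μ, so 1789·x̄_C = 17945·497.2 − (6364·493.7 + 9792·499.0).
= 8922254 − 8028114.8 = 894139.2.
x̄_C = 894139.2 / 1789 = 499.798... → 499.8.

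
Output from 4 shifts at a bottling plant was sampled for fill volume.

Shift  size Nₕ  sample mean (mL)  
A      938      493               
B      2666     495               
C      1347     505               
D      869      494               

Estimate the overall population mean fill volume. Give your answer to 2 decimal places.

496.84

N = 938 + 2666 + 1347 + 869 = 5820.
Weight each subgroup mean by Nₕ/N and sum.
Σ Nₕx̄ₕ = 938·493 + 2666·495 + 1347·505 + 869·494 = 462434 + 1319670 + 680235 + 429286 = 2891625.
Divide by N: 2891625 / 5820 = 496.8428... → 496.84.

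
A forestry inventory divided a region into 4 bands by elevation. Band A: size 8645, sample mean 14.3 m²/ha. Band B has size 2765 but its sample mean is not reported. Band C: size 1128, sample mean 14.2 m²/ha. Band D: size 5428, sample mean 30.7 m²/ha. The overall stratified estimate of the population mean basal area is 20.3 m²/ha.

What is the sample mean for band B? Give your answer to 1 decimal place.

N = 8645 + 2765 + 1128 + 5428 = 17966.
Overall total = μ·N = 20.3·17966 = 364709.8.
Subtract the known strata: 8645·14.3 + 1128·14.2 + 5428·30.7 = 306280.7.
Remaining total for band B: 364709.8 − 306280.7 = 58429.1.
Divide by its size: 58429.1 / 2765 = 21.132... → 21.1.

21.1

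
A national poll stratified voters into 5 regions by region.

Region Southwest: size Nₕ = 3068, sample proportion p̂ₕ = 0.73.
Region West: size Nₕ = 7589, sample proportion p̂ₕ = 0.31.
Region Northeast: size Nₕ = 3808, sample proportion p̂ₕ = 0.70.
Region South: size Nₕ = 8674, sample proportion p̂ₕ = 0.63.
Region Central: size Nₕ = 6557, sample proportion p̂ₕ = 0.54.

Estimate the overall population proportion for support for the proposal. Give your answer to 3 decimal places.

0.548

N = 3068 + 7589 + 3808 + 8674 + 6557 = 29696.
Overall proportion = Σ (Nₕ/N)·p̂ₕ.
Σ Nₕp̂ₕ = 2239.64 + 2352.59 + 2665.6 + 5464.62 + 3540.78 = 16263.23.
16263.23 / 29696 = 0.54766... → 0.548.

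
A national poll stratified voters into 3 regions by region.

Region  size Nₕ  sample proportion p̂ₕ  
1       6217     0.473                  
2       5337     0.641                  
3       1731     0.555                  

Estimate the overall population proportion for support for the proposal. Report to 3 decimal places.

Wₕ = Nₕ/N with N = 13285: 0.4680, 0.4017, 0.1303.
p̂_st = 0.4680·0.473 + 0.4017·0.641 + 0.1303·0.555 ≈ 0.55118... → 0.551.

0.551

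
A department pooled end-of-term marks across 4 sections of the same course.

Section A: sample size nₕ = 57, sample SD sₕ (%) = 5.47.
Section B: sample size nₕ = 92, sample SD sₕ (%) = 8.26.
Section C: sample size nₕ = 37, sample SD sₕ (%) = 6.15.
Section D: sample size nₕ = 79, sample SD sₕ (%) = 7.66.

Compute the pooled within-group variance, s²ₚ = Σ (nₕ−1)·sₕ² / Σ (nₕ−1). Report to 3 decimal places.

A: (57−1)·5.47² = 56·29.9209 = 1675.5704
B: (92−1)·8.26² = 91·68.2276 = 6208.7116
C: (37−1)·6.15² = 36·37.8225 = 1361.61
D: (79−1)·7.66² = 78·58.6756 = 4576.6968
Numerator = 13822.5888; denominator = Σ(nₕ−1) = 261.
s²ₚ = 13822.5888/261 = 52.96011... → 52.960.

52.960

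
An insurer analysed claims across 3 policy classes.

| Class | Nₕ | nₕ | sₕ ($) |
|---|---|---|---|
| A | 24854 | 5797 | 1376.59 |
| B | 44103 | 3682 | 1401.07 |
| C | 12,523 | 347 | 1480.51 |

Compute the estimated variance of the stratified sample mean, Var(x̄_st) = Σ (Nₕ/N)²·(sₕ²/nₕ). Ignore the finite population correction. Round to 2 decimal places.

335.83

N = 81480; Wₕ = Nₕ/N.
class A: (24854/81480)²·1376.59²/5797 = 30.41561
class B: (44103/81480)²·1401.07²/3682 = 156.19607
class C: (12523/81480)²·1480.51²/347 = 149.21344
Sum = 335.82512 → 335.83.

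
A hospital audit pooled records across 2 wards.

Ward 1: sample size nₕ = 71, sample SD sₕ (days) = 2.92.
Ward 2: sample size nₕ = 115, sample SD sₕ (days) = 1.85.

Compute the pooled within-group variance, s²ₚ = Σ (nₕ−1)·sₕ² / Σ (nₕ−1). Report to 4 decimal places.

5.3642

Degrees of freedom: 70 + 114 = 184.
Σ(nₕ−1)sₕ² = 70·8.5264 + 114·3.4225 = 987.013.
s²ₚ = 987.013 / 184 = 5.364201... → 5.3642.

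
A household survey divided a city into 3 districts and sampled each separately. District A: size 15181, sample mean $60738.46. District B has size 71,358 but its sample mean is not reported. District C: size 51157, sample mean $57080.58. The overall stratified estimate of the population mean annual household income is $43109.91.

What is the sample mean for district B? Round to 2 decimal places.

29343.88

N = 15181 + 71358 + 51157 = 137696.
Overall total = μ·N = 43109.91·137696 = 5936062167.36.
Subtract the known strata: 15181·60738.46 + 51157·57080.58 = 3842141792.32.
Remaining total for district B: 5936062167.36 − 3842141792.32 = 2093920375.04.
Divide by its size: 2093920375.04 / 71358 = 29343.8770... → 29343.88.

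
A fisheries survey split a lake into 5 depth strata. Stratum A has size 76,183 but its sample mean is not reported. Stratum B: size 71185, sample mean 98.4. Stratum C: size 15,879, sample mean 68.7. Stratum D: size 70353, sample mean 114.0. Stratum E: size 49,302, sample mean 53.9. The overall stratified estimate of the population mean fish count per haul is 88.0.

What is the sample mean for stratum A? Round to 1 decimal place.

N = 76183 + 71185 + 15879 + 70353 + 49302 = 282902.
Overall total = μ·N = 88.0·282902 = 24895376.
Subtract the known strata: 71185·98.4 + 15879·68.7 + 70353·114.0 + 49302·53.9 = 18773111.1.
Remaining total for stratum A: 24895376 − 18773111.1 = 6122264.9.
Divide by its size: 6122264.9 / 76183 = 80.363... → 80.4.

80.4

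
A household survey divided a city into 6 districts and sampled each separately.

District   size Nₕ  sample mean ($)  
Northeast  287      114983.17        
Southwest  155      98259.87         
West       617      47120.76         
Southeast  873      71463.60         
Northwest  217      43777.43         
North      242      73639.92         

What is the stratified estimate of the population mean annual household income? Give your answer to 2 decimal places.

x̄_st = (Σ Nₕx̄ₕ) / (Σ Nₕ) = (287·114983.17 + 155·98259.87 + 617·47120.76 + 873·71463.60 + 217·43777.43 + 242·73639.92) / 2391
= 167012244.31 / 2391 = 69850.3740... → 69850.37.

69850.37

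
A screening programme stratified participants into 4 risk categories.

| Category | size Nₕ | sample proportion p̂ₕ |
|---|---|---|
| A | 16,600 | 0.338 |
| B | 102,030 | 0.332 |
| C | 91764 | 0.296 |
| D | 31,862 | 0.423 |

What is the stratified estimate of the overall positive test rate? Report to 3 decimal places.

0.331

N = 16600 + 102030 + 91764 + 31862 = 242256.
Overall proportion = Σ (Nₕ/N)·p̂ₕ.
Σ Nₕp̂ₕ = 5610.8 + 33873.96 + 27162.144 + 13477.626 = 80124.53.
80124.53 / 242256 = 0.33074... → 0.331.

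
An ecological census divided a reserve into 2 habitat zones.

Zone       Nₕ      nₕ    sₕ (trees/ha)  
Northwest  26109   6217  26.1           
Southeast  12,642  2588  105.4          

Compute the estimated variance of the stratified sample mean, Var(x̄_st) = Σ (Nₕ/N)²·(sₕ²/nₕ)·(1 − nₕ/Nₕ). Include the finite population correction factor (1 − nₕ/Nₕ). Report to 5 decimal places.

0.40123

N = 38751; Wₕ = Nₕ/N.
zone Northwest: (26109/38751)²·26.1²/6217·(1 − 6217/26109) = 0.03789684
zone Southeast: (12642/38751)²·105.4²/2588·(1 − 2588/12642) = 0.36333379
Sum = 0.40123063 → 0.40123.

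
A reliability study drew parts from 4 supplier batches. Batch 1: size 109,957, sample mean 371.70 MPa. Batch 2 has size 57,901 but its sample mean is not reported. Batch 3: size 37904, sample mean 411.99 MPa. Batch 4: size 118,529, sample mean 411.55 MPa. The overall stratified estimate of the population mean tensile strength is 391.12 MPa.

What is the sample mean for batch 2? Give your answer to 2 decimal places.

372.52

Σ Nₕx̄ₕ = N·μ, so 57901·x̄_2 = 324291·391.12 − (109957·371.70 + 37904·411.99 + 118529·411.55).
= 126836695.92 − 105267695.81 = 21569000.11.
x̄_2 = 21569000.11 / 57901 = 372.5152... → 372.52.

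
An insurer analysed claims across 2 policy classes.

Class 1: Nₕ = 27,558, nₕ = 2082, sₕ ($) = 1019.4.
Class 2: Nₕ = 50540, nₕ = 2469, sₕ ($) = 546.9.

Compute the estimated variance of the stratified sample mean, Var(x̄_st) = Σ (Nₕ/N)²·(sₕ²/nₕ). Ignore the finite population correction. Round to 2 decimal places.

N = 78098; Wₕ = Nₕ/N.
class 1: (27558/78098)²·1019.4²/2082 = 62.14756
class 2: (50540/78098)²·546.9²/2469 = 50.73240
Sum = 112.87996 → 112.88.

112.88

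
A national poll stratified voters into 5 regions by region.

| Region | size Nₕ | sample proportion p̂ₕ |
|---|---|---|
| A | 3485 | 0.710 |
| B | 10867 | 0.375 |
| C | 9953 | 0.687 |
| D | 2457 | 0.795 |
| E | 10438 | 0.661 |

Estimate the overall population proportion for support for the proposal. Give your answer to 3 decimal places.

0.598

N = 3485 + 10867 + 9953 + 2457 + 10438 = 37200.
Overall proportion = Σ (Nₕ/N)·p̂ₕ.
Σ Nₕp̂ₕ = 2474.35 + 4075.125 + 6837.711 + 1953.315 + 6899.518 = 22240.019.
22240.019 / 37200 = 0.59785... → 0.598.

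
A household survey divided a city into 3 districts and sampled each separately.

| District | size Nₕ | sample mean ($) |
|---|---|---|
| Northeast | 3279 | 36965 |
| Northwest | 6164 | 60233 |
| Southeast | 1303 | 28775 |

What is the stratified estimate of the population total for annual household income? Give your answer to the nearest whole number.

Population total = Σ Nₕ·x̄ₕ (each stratum's size times its mean).
3279·36965 + 6164·60233 + 1303·28775 = 121208235 + 371276212 + 37493825 = 529978272.

529978272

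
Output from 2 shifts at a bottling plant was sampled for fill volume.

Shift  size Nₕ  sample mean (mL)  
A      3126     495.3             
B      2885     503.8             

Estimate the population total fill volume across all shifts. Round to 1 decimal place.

Estimate total by summing Nₕ·x̄ₕ over strata.
3126·495.3 + 2885·503.8 = 1548307.8 + 1453463 = 3001770.8.

3001770.8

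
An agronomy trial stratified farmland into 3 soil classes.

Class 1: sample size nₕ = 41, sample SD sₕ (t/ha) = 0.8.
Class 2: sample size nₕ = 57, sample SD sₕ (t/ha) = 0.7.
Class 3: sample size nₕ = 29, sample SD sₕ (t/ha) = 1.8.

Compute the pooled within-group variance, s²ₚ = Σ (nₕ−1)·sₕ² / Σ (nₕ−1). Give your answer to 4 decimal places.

1.1594

1: (41−1)·0.8² = 40·0.64 = 25.6
2: (57−1)·0.7² = 56·0.49 = 27.44
3: (29−1)·1.8² = 28·3.24 = 90.72
Numerator = 143.76; denominator = Σ(nₕ−1) = 124.
s²ₚ = 143.76/124 = 1.159355... → 1.1594.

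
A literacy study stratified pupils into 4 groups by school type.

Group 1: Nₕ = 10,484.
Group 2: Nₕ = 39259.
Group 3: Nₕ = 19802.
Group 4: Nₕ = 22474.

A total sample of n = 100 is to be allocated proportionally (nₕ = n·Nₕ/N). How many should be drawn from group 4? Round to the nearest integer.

Share of group 4 = 22474/92019 = 0.24423.
Allocate 100 × 0.24423 = 24.423... → 24.

24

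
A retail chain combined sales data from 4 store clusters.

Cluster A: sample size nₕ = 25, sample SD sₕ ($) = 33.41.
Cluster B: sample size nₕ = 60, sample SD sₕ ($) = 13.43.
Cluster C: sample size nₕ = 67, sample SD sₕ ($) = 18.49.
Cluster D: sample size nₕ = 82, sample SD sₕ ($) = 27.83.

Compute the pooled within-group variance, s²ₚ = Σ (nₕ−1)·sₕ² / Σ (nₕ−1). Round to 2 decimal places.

533.61

Degrees of freedom: 24 + 59 + 66 + 81 = 230.
Σ(nₕ−1)sₕ² = 24·1116.2281 + 59·180.3649 + 66·341.8801 + 81·774.5089 = 122730.311.
s²ₚ = 122730.311 / 230 = 533.6100... → 533.61.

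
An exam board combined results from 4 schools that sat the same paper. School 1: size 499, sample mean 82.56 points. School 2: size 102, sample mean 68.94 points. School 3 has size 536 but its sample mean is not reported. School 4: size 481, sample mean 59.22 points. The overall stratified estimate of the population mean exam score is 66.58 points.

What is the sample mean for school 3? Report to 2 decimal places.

Σ Nₕx̄ₕ = N·μ, so 536·x̄_3 = 1618·66.58 − (499·82.56 + 102·68.94 + 481·59.22).
= 107726.44 − 76714.14 = 31012.3.
x̄_3 = 31012.3 / 536 = 57.8588... → 57.86.

57.86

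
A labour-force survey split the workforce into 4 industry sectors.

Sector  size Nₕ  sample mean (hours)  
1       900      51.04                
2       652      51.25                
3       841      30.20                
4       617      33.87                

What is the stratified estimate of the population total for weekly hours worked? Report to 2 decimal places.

125646.99

Population total = Σ Nₕ·x̄ₕ (each stratum's size times its mean).
900·51.04 + 652·51.25 + 841·30.20 + 617·33.87 = 45936 + 33415 + 25398.2 + 20897.79 = 125646.99.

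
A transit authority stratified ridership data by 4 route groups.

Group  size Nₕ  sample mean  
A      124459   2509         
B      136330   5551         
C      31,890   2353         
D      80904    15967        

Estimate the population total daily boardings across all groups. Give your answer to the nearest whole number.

Estimate total by summing Nₕ·x̄ₕ over strata.
124459·2509 + 136330·5551 + 31890·2353 + 80904·15967 = 312267631 + 756767830 + 75037170 + 1291794168 = 2435866799.

2435866799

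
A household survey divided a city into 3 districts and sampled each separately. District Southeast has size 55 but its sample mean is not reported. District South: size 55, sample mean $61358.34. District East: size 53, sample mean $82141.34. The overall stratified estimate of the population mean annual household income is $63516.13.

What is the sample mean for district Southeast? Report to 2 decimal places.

47725.99

Σ Nₕx̄ₕ = N·μ, so 55·x̄_Southeast = 163·63516.13 − (55·61358.34 + 53·82141.34).
= 10353129.19 − 7728199.72 = 2624929.47.
x̄_Southeast = 2624929.47 / 55 = 47725.9904... → 47725.99.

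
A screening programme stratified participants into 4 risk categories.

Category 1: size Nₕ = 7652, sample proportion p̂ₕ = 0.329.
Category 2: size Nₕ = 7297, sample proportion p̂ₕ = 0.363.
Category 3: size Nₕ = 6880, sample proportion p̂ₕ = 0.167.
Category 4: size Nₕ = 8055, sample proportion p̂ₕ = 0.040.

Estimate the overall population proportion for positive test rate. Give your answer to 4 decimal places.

N = 7652 + 7297 + 6880 + 8055 = 29884.
Overall proportion = Σ (Nₕ/N)·p̂ₕ.
Σ Nₕp̂ₕ = 2517.508 + 2648.811 + 1148.96 + 322.2 = 6637.479.
6637.479 / 29884 = 0.222108... → 0.2221.

0.2221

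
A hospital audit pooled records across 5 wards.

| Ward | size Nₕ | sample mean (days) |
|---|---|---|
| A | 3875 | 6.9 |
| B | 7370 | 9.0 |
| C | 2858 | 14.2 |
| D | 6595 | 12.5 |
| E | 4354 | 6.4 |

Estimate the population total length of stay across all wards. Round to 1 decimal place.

A: 3875·6.9 = 26737.5
B: 7370·9.0 = 66330
C: 2858·14.2 = 40583.6
D: 6595·12.5 = 82437.5
E: 4354·6.4 = 27865.6
τ̂ = Σ Nₕx̄ₕ = 243954.2.

243954.2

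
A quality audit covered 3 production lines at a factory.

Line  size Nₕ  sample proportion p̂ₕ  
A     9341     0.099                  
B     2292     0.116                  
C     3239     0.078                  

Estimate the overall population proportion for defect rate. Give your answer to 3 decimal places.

Wₕ = Nₕ/N with N = 14872: 0.6281, 0.1541, 0.2178.
p̂_st = 0.6281·0.099 + 0.1541·0.116 + 0.2178·0.078 ≈ 0.09705... → 0.097.

0.097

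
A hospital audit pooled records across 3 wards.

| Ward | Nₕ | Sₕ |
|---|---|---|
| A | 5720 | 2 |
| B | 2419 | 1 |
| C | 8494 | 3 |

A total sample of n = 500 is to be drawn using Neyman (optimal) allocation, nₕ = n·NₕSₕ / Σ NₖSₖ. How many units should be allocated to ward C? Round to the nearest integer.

A: NₕSₕ = 5720·2 = 11440
B: NₕSₕ = 2419·1 = 2419
C: NₕSₕ = 8494·3 = 25482
Σ NₕSₕ = 39341.
n_C = 500·25482/39341 = 323.861... → 324.

324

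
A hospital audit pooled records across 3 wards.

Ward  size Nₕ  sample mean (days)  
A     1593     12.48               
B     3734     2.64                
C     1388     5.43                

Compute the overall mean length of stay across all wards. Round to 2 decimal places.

N = 6715; weights Wₕ = Nₕ/N = (0.2372, 0.5561, 0.2067).
x̄_st = Σ Wₕ·x̄ₕ = 0.2372·12.48 + 0.5561·2.64 + 0.2067·5.43 ≈ 5.5510...
→ 5.55.

5.55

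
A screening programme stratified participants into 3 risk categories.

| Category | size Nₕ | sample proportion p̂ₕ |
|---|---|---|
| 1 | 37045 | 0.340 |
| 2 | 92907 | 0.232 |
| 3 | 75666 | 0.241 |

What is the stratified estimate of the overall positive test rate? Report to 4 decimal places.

Wₕ = Nₕ/N with N = 205618: 0.1802, 0.4518, 0.3680.
p̂_st = 0.1802·0.340 + 0.4518·0.232 + 0.3680·0.241 ≈ 0.254770... → 0.2548.

0.2548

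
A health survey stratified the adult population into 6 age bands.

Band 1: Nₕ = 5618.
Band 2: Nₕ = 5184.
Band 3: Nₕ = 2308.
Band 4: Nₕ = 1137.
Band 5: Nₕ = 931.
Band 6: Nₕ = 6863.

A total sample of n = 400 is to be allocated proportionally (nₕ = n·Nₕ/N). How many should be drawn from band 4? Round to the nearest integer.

Share of band 4 = 1137/22041 = 0.05159.
Allocate 400 × 0.05159 = 20.634... → 21.

21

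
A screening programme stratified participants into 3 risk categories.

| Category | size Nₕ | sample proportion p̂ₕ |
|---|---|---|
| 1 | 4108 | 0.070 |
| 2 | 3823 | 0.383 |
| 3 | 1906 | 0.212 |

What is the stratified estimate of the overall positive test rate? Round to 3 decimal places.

Wₕ = Nₕ/N with N = 9837: 0.4176, 0.3886, 0.1938.
p̂_st = 0.4176·0.070 + 0.3886·0.383 + 0.1938·0.212 ≈ 0.21916... → 0.219.

0.219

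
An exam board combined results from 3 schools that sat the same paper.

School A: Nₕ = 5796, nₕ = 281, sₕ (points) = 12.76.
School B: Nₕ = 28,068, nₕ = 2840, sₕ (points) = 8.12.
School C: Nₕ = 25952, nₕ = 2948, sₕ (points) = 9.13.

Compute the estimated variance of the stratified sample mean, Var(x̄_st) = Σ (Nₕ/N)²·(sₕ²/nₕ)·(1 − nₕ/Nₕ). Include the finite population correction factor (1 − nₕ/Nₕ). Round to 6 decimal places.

N = 59816. Term for each stratum: Wₕ²sₕ²/nₕ·(1−nₕ/Nₕ).
Var(x̄_st) = 0.005176476 + 0.004594659 + 0.004717952 = 0.014489087 → 0.014489.

0.014489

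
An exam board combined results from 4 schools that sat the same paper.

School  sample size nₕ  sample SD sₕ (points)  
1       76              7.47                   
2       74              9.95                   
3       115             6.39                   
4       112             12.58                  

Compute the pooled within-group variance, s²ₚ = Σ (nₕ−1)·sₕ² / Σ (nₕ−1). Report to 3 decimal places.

Degrees of freedom: 75 + 73 + 114 + 111 = 373.
Σ(nₕ−1)sₕ² = 75·55.8009 + 73·99.0025 + 114·40.8321 + 111·158.2564 = 33633.5698.
s²ₚ = 33633.5698 / 373 = 90.17043... → 90.170.

90.170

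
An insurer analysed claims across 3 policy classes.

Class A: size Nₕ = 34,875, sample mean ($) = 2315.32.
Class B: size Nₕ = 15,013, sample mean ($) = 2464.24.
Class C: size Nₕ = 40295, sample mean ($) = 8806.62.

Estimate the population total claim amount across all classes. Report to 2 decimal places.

A: 34875·2315.32 = 80746785
B: 15013·2464.24 = 36995635.12
C: 40295·8806.62 = 354862752.9
τ̂ = Σ Nₕx̄ₕ = 472605173.02.

472605173.02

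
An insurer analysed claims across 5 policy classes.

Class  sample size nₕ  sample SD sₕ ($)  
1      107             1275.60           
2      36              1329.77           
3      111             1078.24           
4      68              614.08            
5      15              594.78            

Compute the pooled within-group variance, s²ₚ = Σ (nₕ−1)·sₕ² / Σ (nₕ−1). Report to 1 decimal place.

1: (107−1)·1275.60² = 106·1627155.36 = 172478468.16
2: (36−1)·1329.77² = 35·1768288.2529 = 61890088.8515
3: (111−1)·1078.24² = 110·1162601.4976 = 127886164.736
4: (68−1)·614.08² = 67·377094.2464 = 25265314.5088
5: (15−1)·594.78² = 14·353763.2484 = 4952685.4776
Numerator = 392472721.7339; denominator = Σ(nₕ−1) = 332.
s²ₚ = 392472721.7339/332 = 1182146.752... → 1182146.8.

1182146.8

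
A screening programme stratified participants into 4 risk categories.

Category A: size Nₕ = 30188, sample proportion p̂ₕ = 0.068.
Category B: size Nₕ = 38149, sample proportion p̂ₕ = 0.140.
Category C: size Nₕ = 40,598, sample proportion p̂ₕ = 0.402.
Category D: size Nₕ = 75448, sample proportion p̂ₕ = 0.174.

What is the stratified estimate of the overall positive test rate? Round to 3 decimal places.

Wₕ = Nₕ/N with N = 184383: 0.1637, 0.2069, 0.2202, 0.4092.
p̂_st = 0.1637·0.068 + 0.2069·0.140 + 0.2202·0.402 + 0.4092·0.174 ≈ 0.19981... → 0.200.

0.200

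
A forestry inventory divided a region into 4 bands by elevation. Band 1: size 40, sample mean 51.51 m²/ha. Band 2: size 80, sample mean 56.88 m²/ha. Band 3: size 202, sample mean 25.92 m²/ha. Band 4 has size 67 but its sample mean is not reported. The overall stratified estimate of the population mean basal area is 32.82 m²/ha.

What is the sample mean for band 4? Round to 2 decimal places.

N = 40 + 80 + 202 + 67 = 389.
Overall total = μ·N = 32.82·389 = 12766.98.
Subtract the known strata: 40·51.51 + 80·56.88 + 202·25.92 = 11846.64.
Remaining total for band 4: 12766.98 − 11846.64 = 920.34.
Divide by its size: 920.34 / 67 = 13.7364... → 13.74.

13.74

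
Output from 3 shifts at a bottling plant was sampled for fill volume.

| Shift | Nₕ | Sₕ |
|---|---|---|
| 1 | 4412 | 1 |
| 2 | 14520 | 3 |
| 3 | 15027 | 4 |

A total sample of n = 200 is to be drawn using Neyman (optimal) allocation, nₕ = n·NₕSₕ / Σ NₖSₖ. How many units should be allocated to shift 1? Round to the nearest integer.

Σ NₕSₕ = 4412·1 + 14520·3 + 15027·4 = 108080.
Share for 1: 4412/108080 = 0.04082.
n_1 = 200 × 0.04082 = 8.164... → 8.

8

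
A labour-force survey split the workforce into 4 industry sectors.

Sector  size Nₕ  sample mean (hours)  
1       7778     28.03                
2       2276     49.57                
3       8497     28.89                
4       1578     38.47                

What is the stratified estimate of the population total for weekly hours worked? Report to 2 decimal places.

Estimate total by summing Nₕ·x̄ₕ over strata.
7778·28.03 + 2276·49.57 + 8497·28.89 + 1578·38.47 = 218017.34 + 112821.32 + 245478.33 + 60705.66 = 637022.65.

637022.65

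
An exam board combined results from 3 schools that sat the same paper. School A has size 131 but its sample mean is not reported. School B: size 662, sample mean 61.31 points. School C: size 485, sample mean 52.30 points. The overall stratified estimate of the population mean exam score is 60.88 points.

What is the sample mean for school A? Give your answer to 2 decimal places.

90.47

N = 131 + 662 + 485 = 1278.
Overall total = μ·N = 60.88·1278 = 77804.64.
Subtract the known strata: 662·61.31 + 485·52.30 = 65952.72.
Remaining total for school A: 77804.64 − 65952.72 = 11851.92.
Divide by its size: 11851.92 / 131 = 90.4727... → 90.47.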